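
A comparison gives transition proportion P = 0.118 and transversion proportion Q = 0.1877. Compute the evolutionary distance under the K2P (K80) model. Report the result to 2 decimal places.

0.39

Under the Kimura two-parameter model, d = −½ ln(1 − 2P − Q) − ¼ ln(1 − 2Q).
1 − 2P − Q = 0.5763, giving −½ ln(0.5763) = 0.275563.
1 − 2Q = 0.6246, giving −¼ ln(0.6246) = 0.117661.
d = 0.275563 + 0.117661 = 0.393224.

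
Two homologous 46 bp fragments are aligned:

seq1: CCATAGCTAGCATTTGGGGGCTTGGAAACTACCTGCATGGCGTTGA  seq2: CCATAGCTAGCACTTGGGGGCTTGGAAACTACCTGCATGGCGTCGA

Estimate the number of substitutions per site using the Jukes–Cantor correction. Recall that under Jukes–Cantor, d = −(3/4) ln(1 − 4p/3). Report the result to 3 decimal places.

The sequences differ at 2 of 46 sites (13, 44), so p = 2/46 ≈ 0.043478.
d = −(3/4) ln(1 − 4p/3) = −0.75 ln(1 − 0.057971) = −0.75 ln(0.942029)
  = −0.75 × (-0.059719) = 0.044789 substitutions/site.

0.045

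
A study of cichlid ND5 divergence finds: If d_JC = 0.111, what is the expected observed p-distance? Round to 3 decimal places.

0.103

p = (3/4)(1 − e^(−4d/3)) = 0.75 × (1 − e^(-0.148)) = 0.75 × (1 − 0.862431) = 0.103177.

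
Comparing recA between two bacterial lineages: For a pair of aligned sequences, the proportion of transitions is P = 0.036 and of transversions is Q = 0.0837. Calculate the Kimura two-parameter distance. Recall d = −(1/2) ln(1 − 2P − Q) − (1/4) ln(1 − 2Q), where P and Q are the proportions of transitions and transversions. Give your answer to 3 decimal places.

0.130

Under the Kimura two-parameter model, d = −½ ln(1 − 2P − Q) − ¼ ln(1 − 2Q).
1 − 2P − Q = 0.8443, giving −½ ln(0.8443) = 0.084624.
1 − 2Q = 0.8326, giving −¼ ln(0.8326) = 0.045800.
d = 0.084624 + 0.045800 = 0.130424.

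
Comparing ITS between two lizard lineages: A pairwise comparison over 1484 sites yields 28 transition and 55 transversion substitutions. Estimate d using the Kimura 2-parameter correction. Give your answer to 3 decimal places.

0.058

P = 28/1484 ≈ 0.018868 and Q = 55/1484 ≈ 0.037062.
Under the Kimura two-parameter model, d = −½ ln(1 − 2P − Q) − ¼ ln(1 − 2Q).
1 − 2P − Q = 0.925202, giving −½ ln(0.925202) = 0.038872.
1 − 2Q = 0.925876, giving −¼ ln(0.925876) = 0.019254.
d = 0.038872 + 0.019254 = 0.058126.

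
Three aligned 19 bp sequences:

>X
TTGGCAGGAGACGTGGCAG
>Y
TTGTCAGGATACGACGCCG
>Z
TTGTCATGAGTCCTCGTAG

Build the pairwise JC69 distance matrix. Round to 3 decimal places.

X–Y: 5/19 sites differ → p ≈ 0.263158, d = −0.75 ln(1 − 0.350877) = 0.324100 ≈ 0.324.
X–Z: 6/19 sites differ → p ≈ 0.315789, d = −0.75 ln(1 − 0.421052) = 0.409907 ≈ 0.410.
Y–Z: 7/19 sites differ → p ≈ 0.368421, d = −0.75 ln(1 − 0.491228) = 0.506816 ≈ 0.507.

d(X,Y) = 0.324, d(X,Z) = 0.410, d(Y,Z) = 0.507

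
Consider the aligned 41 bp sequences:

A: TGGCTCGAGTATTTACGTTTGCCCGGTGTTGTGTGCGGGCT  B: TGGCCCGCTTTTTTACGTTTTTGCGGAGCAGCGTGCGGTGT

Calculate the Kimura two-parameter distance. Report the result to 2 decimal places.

0.41

Of 41 sites, 4 differences are transitions and 9 are transversions, so P = 4/41 ≈ 0.097561 and Q = 9/41 ≈ 0.219512.
Under the Kimura two-parameter model, d = −½ ln(1 − 2P − Q) − ¼ ln(1 − 2Q).
1 − 2P − Q = 0.585366, giving −½ ln(0.585366) = 0.267759.
1 − 2Q = 0.560976, giving −¼ ln(0.560976) = 0.144519.
d = 0.267759 + 0.144519 = 0.412278.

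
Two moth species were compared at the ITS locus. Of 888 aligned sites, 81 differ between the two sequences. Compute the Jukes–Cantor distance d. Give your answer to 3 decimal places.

p = 81/888 ≈ 0.091216.
d = −(3/4) ln(1 − 4p/3) = −0.75 ln(1 − 0.121621) = −0.75 ln(0.878379)
  = −0.75 × (-0.129677) = 0.097258 substitutions/site.

0.097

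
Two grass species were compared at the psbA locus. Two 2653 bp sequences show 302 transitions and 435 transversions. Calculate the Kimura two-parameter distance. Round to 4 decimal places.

P = 302/2653 ≈ 0.113833 and Q = 435/2653 ≈ 0.163965.
Under the Kimura two-parameter model, d = −½ ln(1 − 2P − Q) − ¼ ln(1 − 2Q).
1 − 2P − Q = 0.608369, giving −½ ln(0.608369) = 0.248487.
1 − 2Q = 0.67207, giving −¼ ln(0.67207) = 0.099348.
d = 0.248487 + 0.099348 = 0.347835.

0.3478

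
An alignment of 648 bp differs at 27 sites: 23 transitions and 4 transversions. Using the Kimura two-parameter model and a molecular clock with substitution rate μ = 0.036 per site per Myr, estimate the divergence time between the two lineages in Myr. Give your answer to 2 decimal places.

0.60

P = 23/648 ≈ 0.035494 and Q = 4/648 ≈ 0.006173.
Under the Kimura two-parameter model, d = −½ ln(1 − 2P − Q) − ¼ ln(1 − 2Q).
1 − 2P − Q = 0.922839, giving −½ ln(0.922839) = 0.040150.
1 − 2Q = 0.987654, giving −¼ ln(0.987654) = 0.003106.
d = 0.040150 + 0.003106 = 0.043256.
Under a molecular clock d = 2μt, so t = d/(2μ) = 0.043256 / (2 × 0.036) = 0.60 Myr.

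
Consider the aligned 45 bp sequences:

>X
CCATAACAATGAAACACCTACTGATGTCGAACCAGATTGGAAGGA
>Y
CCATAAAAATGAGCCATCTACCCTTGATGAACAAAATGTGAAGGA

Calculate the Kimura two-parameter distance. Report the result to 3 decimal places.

Of 45 sites, 5 differences are transitions and 8 are transversions, so P = 5/45 ≈ 0.111111 and Q = 8/45 ≈ 0.177778.
Under the Kimura two-parameter model, d = −½ ln(1 − 2P − Q) − ¼ ln(1 − 2Q).
1 − 2P − Q = 0.6, giving −½ ln(0.6) = 0.255413.
1 − 2Q = 0.644444, giving −¼ ln(0.644444) = 0.109842.
d = 0.255413 + 0.109842 = 0.365255.

0.365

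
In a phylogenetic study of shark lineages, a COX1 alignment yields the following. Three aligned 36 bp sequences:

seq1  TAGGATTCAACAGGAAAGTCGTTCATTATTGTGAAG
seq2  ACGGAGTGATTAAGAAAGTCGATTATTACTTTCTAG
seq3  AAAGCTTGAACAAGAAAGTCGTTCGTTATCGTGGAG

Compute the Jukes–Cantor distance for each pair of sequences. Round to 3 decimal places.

seq1–seq2: 13/36 sites differ → p ≈ 0.361111, d = −0.75 ln(1 − 0.481481) = 0.492584 ≈ 0.493.
seq1–seq3: 8/36 sites differ → p ≈ 0.222222, d = −0.75 ln(1 − 0.296296) = 0.263548 ≈ 0.264.
seq2–seq3: 14/36 sites differ → p ≈ 0.388889, d = −0.75 ln(1 − 0.518519) = 0.548166 ≈ 0.548.

d(seq1,seq2) = 0.493, d(seq1,seq3) = 0.264, d(seq2,seq3) = 0.548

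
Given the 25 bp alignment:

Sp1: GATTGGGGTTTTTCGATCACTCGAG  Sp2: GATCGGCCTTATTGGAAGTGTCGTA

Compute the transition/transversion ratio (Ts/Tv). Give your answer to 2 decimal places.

Transitions are A↔G and C↔T; transversions are all other mismatches.
Transitions: 2. Transversions: 9.
R = 2/9 = 0.222222… ≈ 0.22 (to 2 d.p.).

0.22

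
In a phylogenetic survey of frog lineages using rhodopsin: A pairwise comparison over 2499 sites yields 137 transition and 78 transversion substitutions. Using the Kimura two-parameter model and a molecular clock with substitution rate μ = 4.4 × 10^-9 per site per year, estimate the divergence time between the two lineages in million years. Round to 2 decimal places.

P = 137/2499 ≈ 0.054822 and Q = 78/2499 ≈ 0.031212.
Under the Kimura two-parameter model, d = −½ ln(1 − 2P − Q) − ¼ ln(1 − 2Q).
1 − 2P − Q = 0.859144, giving −½ ln(0.859144) = 0.075909.
1 − 2Q = 0.937576, giving −¼ ln(0.937576) = 0.016114.
d = 0.075909 + 0.016114 = 0.092023.
Under a molecular clock d = 2μt, so t = d/(2μ) = 0.092023 / (2 × 4.4 × 10^-9) = 10.46 million years.

10.46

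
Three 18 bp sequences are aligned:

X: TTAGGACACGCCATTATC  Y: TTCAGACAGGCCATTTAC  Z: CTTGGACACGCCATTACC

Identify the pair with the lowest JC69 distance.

X–Y: 5/18 differ, p = 0.278, d = 0.347.
X–Z: 3/18 differ, p = 0.167, d = 0.188.
Y–Z: 6/18 differ, p = 0.333, d = 0.441.
The smallest distance is between X and Z.

X and Z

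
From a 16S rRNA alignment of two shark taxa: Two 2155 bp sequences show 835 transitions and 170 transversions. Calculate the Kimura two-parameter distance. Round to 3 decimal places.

1.004

P = 835/2155 ≈ 0.387471 and Q = 170/2155 ≈ 0.078886.
Under the Kimura two-parameter model, d = −½ ln(1 − 2P − Q) − ¼ ln(1 − 2Q).
1 − 2P − Q = 0.146172, giving −½ ln(0.146172) = 0.961486.
1 − 2Q = 0.842228, giving −¼ ln(0.842228) = 0.042926.
d = 0.961486 + 0.042926 = 1.004412.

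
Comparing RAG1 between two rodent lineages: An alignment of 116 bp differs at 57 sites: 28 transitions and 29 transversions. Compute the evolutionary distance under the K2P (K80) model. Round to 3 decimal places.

0.833

P = 28/116 ≈ 0.241379 and Q = 29/116 = 0.25.
Under the Kimura two-parameter model, d = −½ ln(1 − 2P − Q) − ¼ ln(1 − 2Q).
1 − 2P − Q = 0.267242, giving −½ ln(0.267242) = 0.659800.
1 − 2Q = 0.5, giving −¼ ln(0.5) = 0.173287.
d = 0.659800 + 0.173287 = 0.833087.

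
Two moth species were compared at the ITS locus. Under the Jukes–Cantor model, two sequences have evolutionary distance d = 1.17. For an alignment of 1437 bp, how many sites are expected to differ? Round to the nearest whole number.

Invert JC69: p = (3/4)(1 − e^(−4d/3)) = 0.75 × (1 − e^(-1.56)) = 0.75 × (1 − 0.210136) = 0.592398.
Expected differing sites = pL ≈ 0.592398 × 1437 = 851.275926 ≈ 851.

851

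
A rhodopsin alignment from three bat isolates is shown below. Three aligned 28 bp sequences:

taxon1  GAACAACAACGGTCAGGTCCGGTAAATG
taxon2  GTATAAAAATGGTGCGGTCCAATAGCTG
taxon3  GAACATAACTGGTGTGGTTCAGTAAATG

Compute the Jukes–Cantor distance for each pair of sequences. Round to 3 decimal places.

taxon1–taxon2: 10/28 sites differ → p ≈ 0.357143, d = −0.75 ln(1 − 0.476191) = 0.484971 ≈ 0.485.
taxon1–taxon3: 8/28 sites differ → p ≈ 0.285714, d = −0.75 ln(1 − 0.380952) = 0.359679 ≈ 0.360.
taxon2–taxon3: 9/28 sites differ → p ≈ 0.321429, d = −0.75 ln(1 − 0.428572) = 0.419713 ≈ 0.420.

d(taxon1,taxon2) = 0.485, d(taxon1,taxon3) = 0.360, d(taxon2,taxon3) = 0.420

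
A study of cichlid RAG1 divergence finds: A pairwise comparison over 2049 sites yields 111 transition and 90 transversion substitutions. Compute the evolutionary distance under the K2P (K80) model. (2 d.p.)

0.11

P = 111/2049 ≈ 0.054173 and Q = 90/2049 ≈ 0.043924.
Under the Kimura two-parameter model, d = −½ ln(1 − 2P − Q) − ¼ ln(1 − 2Q).
1 − 2P − Q = 0.84773, giving −½ ln(0.84773) = 0.082597.
1 − 2Q = 0.912152, giving −¼ ln(0.912152) = 0.022987.
d = 0.082597 + 0.022987 = 0.105584.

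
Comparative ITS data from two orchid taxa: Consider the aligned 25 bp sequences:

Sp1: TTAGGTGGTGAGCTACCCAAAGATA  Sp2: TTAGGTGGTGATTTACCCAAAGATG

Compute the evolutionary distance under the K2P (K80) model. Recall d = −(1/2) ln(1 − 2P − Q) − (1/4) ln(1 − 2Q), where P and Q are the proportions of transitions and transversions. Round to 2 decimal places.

0.13

Of 25 sites, 2 differences are transitions and 1 are transversions, so P = 2/25 = 0.08 and Q = 1/25 = 0.04.
Under the Kimura two-parameter model, d = −½ ln(1 − 2P − Q) − ¼ ln(1 − 2Q).
1 − 2P − Q = 0.8, giving −½ ln(0.8) = 0.111572.
1 − 2Q = 0.92, giving −¼ ln(0.92) = 0.020845.
d = 0.111572 + 0.020845 = 0.132417.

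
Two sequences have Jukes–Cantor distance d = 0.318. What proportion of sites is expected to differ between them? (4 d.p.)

0.2592

p = (3/4)(1 − e^(−4d/3)) = 0.75 × (1 − e^(-0.424)) = 0.75 × (1 − 0.654424) = 0.259182.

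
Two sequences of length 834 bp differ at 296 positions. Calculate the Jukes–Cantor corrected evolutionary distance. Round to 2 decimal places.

p = 296/834 ≈ 0.354916.
d = −(3/4) ln(1 − 4p/3) = −0.75 ln(1 − 0.473221) = −0.75 ln(0.526779)
  = −0.75 × (-0.640974) = 0.480731 substitutions/site.

0.48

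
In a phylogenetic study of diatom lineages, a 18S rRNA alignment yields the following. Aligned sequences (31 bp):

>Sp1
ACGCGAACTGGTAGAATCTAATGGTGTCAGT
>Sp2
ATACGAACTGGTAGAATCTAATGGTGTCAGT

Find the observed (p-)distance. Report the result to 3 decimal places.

0.065

The sequences differ at 2 of 31 positions (sites 2, 3).
p = 2/31 = 0.064516… ≈ 0.065 (to 3 d.p.).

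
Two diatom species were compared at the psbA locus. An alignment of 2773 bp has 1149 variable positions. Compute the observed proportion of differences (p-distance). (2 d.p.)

p = 1149/2773 = 0.414352… ≈ 0.41 (to 2 d.p.).

0.41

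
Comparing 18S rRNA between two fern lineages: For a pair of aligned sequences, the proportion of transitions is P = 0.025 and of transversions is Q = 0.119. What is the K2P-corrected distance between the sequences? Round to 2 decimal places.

0.16

Under the Kimura two-parameter model, d = −½ ln(1 − 2P − Q) − ¼ ln(1 − 2Q).
1 − 2P − Q = 0.831, giving −½ ln(0.831) = 0.092563.
1 − 2Q = 0.762, giving −¼ ln(0.762) = 0.067952.
d = 0.092563 + 0.067952 = 0.160515.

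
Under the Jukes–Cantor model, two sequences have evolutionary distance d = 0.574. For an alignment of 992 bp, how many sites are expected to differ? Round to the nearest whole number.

398

Invert JC69: p = (3/4)(1 − e^(−4d/3)) = 0.75 × (1 − e^(-0.765333)) = 0.75 × (1 − 0.465179) = 0.401116.
Expected differing sites = pL ≈ 0.401116 × 992 = 397.907072 ≈ 398.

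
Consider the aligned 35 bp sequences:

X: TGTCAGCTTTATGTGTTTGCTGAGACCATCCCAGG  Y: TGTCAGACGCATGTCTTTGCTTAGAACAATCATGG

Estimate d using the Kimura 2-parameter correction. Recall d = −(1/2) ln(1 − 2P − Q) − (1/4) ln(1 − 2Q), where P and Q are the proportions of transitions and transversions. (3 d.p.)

Of 35 sites, 3 differences are transitions and 8 are transversions, so P = 3/35 ≈ 0.085714 and Q = 8/35 ≈ 0.228571.
Under the Kimura two-parameter model, d = −½ ln(1 − 2P − Q) − ¼ ln(1 − 2Q).
1 − 2P − Q = 0.600001, giving −½ ln(0.600001) = 0.255412.
1 − 2Q = 0.542858, giving −¼ ln(0.542858) = 0.152727.
d = 0.255412 + 0.152727 = 0.408139.

0.408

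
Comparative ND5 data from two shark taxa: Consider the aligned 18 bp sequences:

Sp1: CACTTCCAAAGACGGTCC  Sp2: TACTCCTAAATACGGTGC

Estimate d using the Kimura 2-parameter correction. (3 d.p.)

0.357

Of 18 sites, 3 differences are transitions and 2 are transversions, so P = 3/18 ≈ 0.166667 and Q = 2/18 ≈ 0.111111.
Under the Kimura two-parameter model, d = −½ ln(1 − 2P − Q) − ¼ ln(1 − 2Q).
1 − 2P − Q = 0.555555, giving −½ ln(0.555555) = 0.293894.
1 − 2Q = 0.777778, giving −¼ ln(0.777778) = 0.062829.
d = 0.293894 + 0.062829 = 0.356723.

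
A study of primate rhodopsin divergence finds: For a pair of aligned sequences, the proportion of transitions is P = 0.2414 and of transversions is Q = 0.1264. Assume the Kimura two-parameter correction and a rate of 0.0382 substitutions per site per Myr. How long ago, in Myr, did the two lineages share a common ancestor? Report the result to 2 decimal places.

7.10

Under the Kimura two-parameter model, d = −½ ln(1 − 2P − Q) − ¼ ln(1 − 2Q).
1 − 2P − Q = 0.3908, giving −½ ln(0.3908) = 0.469780.
1 − 2Q = 0.7472, giving −¼ ln(0.7472) = 0.072856.
d = 0.469780 + 0.072856 = 0.542636.
Under a molecular clock d = 2μt, so t = d/(2μ) = 0.542636 / (2 × 0.0382) = 7.10 Myr.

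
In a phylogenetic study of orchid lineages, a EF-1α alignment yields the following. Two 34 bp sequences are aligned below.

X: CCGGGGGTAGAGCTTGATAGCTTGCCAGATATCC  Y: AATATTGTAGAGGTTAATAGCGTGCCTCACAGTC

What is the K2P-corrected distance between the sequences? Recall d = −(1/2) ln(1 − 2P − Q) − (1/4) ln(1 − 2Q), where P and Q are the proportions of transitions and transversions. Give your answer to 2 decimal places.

0.60

Of 34 sites, 4 differences are transitions and 10 are transversions, so P = 4/34 ≈ 0.117647 and Q = 10/34 ≈ 0.294118.
Under the Kimura two-parameter model, d = −½ ln(1 − 2P − Q) − ¼ ln(1 − 2Q).
1 − 2P − Q = 0.470588, giving −½ ln(0.470588) = 0.376886.
1 − 2Q = 0.411764, giving −¼ ln(0.411764) = 0.221826.
d = 0.376886 + 0.221826 = 0.598712.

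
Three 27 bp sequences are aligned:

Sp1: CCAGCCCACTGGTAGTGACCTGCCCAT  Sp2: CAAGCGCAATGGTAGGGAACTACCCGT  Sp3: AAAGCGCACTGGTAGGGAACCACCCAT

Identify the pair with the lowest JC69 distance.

Sp1–Sp2: 7/27 differ, p = 0.259, d = 0.318.
Sp1–Sp3: 7/27 differ, p = 0.259, d = 0.318.
Sp2–Sp3: 4/27 differ, p = 0.148, d = 0.165.
The smallest distance is between Sp2 and Sp3.

Sp2 and Sp3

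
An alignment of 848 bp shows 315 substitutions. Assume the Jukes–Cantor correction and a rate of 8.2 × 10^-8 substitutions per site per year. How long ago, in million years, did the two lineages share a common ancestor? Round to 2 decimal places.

3.13

p = 315/848 ≈ 0.371462.
d = −(3/4) ln(1 − 4p/3) = −0.75 ln(1 − 0.495283) = −0.75 ln(0.504717)
  = −0.75 × (-0.683757) = 0.512818 substitutions/site.
Under a molecular clock d = 2μt, so t = d/(2μ) = 0.512818 / (2 × 8.2 × 10^-8) = 3.13 million years.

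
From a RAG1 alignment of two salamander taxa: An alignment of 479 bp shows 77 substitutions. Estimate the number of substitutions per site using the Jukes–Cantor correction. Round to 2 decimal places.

p = 77/479 ≈ 0.160752.
d = −(3/4) ln(1 − 4p/3) = −0.75 ln(1 − 0.214336) = −0.75 ln(0.785664)
  = −0.75 × (-0.241226) = 0.180920 substitutions/site.

0.18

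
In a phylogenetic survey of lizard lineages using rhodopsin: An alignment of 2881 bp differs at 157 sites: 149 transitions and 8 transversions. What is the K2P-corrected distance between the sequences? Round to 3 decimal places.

0.058

P = 149/2881 ≈ 0.051718 and Q = 8/2881 ≈ 0.002777.
Under the Kimura two-parameter model, d = −½ ln(1 − 2P − Q) − ¼ ln(1 − 2Q).
1 − 2P − Q = 0.893787, giving −½ ln(0.893787) = 0.056144.
1 − 2Q = 0.994446, giving −¼ ln(0.994446) = 0.001392.
d = 0.056144 + 0.001392 = 0.057536.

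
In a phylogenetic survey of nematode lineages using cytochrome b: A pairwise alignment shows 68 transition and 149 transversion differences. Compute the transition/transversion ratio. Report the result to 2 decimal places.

R = 68/149 = 0.456375… ≈ 0.46 (to 2 d.p.).

0.46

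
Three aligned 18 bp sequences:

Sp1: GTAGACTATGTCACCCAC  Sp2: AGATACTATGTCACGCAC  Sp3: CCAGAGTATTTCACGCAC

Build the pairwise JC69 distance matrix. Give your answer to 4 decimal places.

d(Sp1,Sp2) = 0.2635, d(Sp1,Sp3) = 0.3470, d(Sp2,Sp3) = 0.3470

Sp1–Sp2: 4/18 sites differ → p ≈ 0.222222, d = −0.75 ln(1 − 0.296296) = 0.263548 ≈ 0.2635.
Sp1–Sp3: 5/18 sites differ → p ≈ 0.277778, d = −0.75 ln(1 − 0.370371) = 0.346968 ≈ 0.3470.
Sp2–Sp3: 5/18 sites differ → p ≈ 0.277778, d = −0.75 ln(1 − 0.370371) = 0.346968 ≈ 0.3470.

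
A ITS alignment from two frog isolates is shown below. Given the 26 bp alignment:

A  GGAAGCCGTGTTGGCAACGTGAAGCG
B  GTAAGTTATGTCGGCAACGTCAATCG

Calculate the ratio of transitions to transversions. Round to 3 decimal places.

Transitions are A↔G and C↔T; transversions are all other mismatches.
Transitions: 4. Transversions: 3.
R = 4/3 = 1.333333… ≈ 1.333 (to 3 d.p.).

1.333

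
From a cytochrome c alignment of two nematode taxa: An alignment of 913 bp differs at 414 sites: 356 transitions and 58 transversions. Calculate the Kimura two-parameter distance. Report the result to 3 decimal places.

P = 356/913 ≈ 0.389923 and Q = 58/913 ≈ 0.063527.
Under the Kimura two-parameter model, d = −½ ln(1 − 2P − Q) − ¼ ln(1 − 2Q).
1 − 2P − Q = 0.156627, giving −½ ln(0.156627) = 0.926944.
1 − 2Q = 0.872946, giving −¼ ln(0.872946) = 0.033970.
d = 0.926944 + 0.033970 = 0.960914.

0.961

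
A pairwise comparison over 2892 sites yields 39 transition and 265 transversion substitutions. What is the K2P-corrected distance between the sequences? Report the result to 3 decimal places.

0.114

P = 39/2892 ≈ 0.013485 and Q = 265/2892 ≈ 0.091632.
Under the Kimura two-parameter model, d = −½ ln(1 − 2P − Q) − ¼ ln(1 − 2Q).
1 − 2P − Q = 0.881398, giving −½ ln(0.881398) = 0.063123.
1 − 2Q = 0.816736, giving −¼ ln(0.816736) = 0.050610.
d = 0.063123 + 0.050610 = 0.113733.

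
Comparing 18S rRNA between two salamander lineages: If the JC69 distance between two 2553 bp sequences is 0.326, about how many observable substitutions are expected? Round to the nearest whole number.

675

Invert JC69: p = (3/4)(1 − e^(−4d/3)) = 0.75 × (1 − e^(-0.434667)) = 0.75 × (1 − 0.647480) = 0.264390.
Expected differing sites = pL ≈ 0.264390 × 2553 = 674.98767 ≈ 675.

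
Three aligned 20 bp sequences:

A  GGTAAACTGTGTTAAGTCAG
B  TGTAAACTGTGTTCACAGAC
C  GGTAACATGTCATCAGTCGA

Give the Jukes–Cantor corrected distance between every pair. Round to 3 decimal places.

A–B: 6/20 sites differ → p = 0.3, d = −0.75 ln(1 − 0.4) = 0.383119 ≈ 0.383.
A–C: 7/20 sites differ → p = 0.35, d = −0.75 ln(1 − 0.466667) = 0.471457 ≈ 0.471.
B–C: 10/20 sites differ → p = 0.5, d = −0.75 ln(1 − 0.666667) = 0.823960 ≈ 0.824.

d(A,B) = 0.383, d(A,C) = 0.471, d(B,C) = 0.824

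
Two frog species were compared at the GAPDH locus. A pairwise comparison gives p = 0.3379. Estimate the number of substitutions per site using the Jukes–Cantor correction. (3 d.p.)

d = −(3/4) ln(1 − 4p/3) = −0.75 ln(1 − 0.450533) = −0.75 ln(0.549467)
  = −0.75 × (-0.598807) = 0.449105 substitutions/site.

0.449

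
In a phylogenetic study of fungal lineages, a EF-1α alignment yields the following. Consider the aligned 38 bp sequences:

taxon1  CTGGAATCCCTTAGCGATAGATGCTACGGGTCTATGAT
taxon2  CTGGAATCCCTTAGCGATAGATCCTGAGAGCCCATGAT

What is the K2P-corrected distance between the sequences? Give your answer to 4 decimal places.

0.1805

Of 38 sites, 4 differences are transitions and 2 are transversions, so P = 4/38 ≈ 0.105263 and Q = 2/38 ≈ 0.052632.
Under the Kimura two-parameter model, d = −½ ln(1 − 2P − Q) − ¼ ln(1 − 2Q).
1 − 2P − Q = 0.736842, giving −½ ln(0.736842) = 0.152691.
1 − 2Q = 0.894736, giving −¼ ln(0.894736) = 0.027807.
d = 0.152691 + 0.027807 = 0.180498.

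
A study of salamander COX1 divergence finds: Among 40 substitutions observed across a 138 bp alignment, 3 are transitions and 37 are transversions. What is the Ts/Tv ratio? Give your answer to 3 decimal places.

0.081

R = 3/37 = 0.081081… ≈ 0.081 (to 3 d.p.).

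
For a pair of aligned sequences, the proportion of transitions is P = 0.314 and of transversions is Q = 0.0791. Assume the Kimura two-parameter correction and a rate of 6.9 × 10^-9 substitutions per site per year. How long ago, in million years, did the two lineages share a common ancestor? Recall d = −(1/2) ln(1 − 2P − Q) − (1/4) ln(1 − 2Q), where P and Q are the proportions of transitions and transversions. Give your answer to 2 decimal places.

Under the Kimura two-parameter model, d = −½ ln(1 − 2P − Q) − ¼ ln(1 − 2Q).
1 − 2P − Q = 0.2929, giving −½ ln(0.2929) = 0.613962.
1 − 2Q = 0.8418, giving −¼ ln(0.8418) = 0.043053.
d = 0.613962 + 0.043053 = 0.657015.
Under a molecular clock d = 2μt, so t = d/(2μ) = 0.657015 / (2 × 6.9 × 10^-9) = 47.61 million years.

47.61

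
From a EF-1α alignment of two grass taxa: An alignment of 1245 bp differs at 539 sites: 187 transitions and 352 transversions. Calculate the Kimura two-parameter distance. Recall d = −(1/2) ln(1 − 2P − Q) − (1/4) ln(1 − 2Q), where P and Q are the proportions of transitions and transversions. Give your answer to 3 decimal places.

0.646

P = 187/1245 ≈ 0.150201 and Q = 352/1245 ≈ 0.282731.
Under the Kimura two-parameter model, d = −½ ln(1 − 2P − Q) − ¼ ln(1 − 2Q).
1 − 2P − Q = 0.416867, giving −½ ln(0.416867) = 0.437494.
1 − 2Q = 0.434538, giving −¼ ln(0.434538) = 0.208368.
d = 0.437494 + 0.208368 = 0.645862.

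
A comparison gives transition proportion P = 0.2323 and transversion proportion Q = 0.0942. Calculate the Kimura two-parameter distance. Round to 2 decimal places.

Under the Kimura two-parameter model, d = −½ ln(1 − 2P − Q) − ¼ ln(1 − 2Q).
1 − 2P − Q = 0.4412, giving −½ ln(0.4412) = 0.409128.
1 − 2Q = 0.8116, giving −¼ ln(0.8116) = 0.052187.
d = 0.409128 + 0.052187 = 0.461315.

0.46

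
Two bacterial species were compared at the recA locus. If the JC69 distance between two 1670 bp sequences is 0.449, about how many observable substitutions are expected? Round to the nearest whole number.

Invert JC69: p = (3/4)(1 − e^(−4d/3)) = 0.75 × (1 − e^(-0.598667)) = 0.75 × (1 − 0.549544) = 0.337842.
Expected differing sites = pL ≈ 0.337842 × 1670 = 564.19614 ≈ 564.

564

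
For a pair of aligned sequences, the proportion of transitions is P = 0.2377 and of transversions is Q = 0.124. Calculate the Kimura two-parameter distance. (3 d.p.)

0.529

Under the Kimura two-parameter model, d = −½ ln(1 − 2P − Q) − ¼ ln(1 − 2Q).
1 − 2P − Q = 0.4006, giving −½ ln(0.4006) = 0.457396.
1 − 2Q = 0.752, giving −¼ ln(0.752) = 0.071255.
d = 0.457396 + 0.071255 = 0.528651.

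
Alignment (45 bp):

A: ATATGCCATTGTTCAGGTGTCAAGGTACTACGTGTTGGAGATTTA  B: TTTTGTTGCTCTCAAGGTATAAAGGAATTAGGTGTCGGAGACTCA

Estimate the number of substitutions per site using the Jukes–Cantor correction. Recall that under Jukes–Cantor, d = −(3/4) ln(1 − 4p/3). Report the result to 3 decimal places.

The sequences differ at 17 of 45 sites, so p = 17/45 ≈ 0.377778.
d = −(3/4) ln(1 − 4p/3) = −0.75 ln(1 − 0.503704) = −0.75 ln(0.496296)
  = −0.75 × (-0.700583) = 0.525437 substitutions/site.

0.525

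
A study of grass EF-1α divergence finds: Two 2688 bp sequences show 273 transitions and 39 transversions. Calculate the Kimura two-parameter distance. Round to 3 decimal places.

0.130

P = 273/2688 ≈ 0.101563 and Q = 39/2688 ≈ 0.014509.
Under the Kimura two-parameter model, d = −½ ln(1 − 2P − Q) − ¼ ln(1 − 2Q).
1 − 2P − Q = 0.782365, giving −½ ln(0.782365) = 0.122717.
1 − 2Q = 0.970982, giving −¼ ln(0.970982) = 0.007362.
d = 0.122717 + 0.007362 = 0.130079.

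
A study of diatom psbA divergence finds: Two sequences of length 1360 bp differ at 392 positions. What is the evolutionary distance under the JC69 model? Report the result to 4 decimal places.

0.3638

p = 392/1360 ≈ 0.288235.
d = −(3/4) ln(1 − 4p/3) = −0.75 ln(1 − 0.384313) = −0.75 ln(0.615687)
  = −0.75 × (-0.485017) = 0.363763 substitutions/site.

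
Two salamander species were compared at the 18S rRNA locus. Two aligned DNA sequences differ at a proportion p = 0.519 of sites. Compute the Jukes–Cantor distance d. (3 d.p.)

d = −(3/4) ln(1 − 4p/3) = −0.75 ln(1 − 0.692) = −0.75 ln(0.308)
  = −0.75 × (-1.177655) = 0.883241 substitutions/site.

0.883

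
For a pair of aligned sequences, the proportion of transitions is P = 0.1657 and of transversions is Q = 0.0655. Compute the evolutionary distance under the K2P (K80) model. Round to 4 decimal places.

0.2879

Under the Kimura two-parameter model, d = −½ ln(1 − 2P − Q) − ¼ ln(1 − 2Q).
1 − 2P − Q = 0.6031, giving −½ ln(0.6031) = 0.252836.
1 − 2Q = 0.869, giving −¼ ln(0.869) = 0.035103.
d = 0.252836 + 0.035103 = 0.287939.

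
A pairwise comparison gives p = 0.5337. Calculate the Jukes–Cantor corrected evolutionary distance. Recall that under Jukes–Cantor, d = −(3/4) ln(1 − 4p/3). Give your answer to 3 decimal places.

0.933

d = −(3/4) ln(1 − 4p/3) = −0.75 ln(1 − 0.7116) = −0.75 ln(0.2884)
  = −0.75 × (-1.243407) = 0.932555 substitutions/site.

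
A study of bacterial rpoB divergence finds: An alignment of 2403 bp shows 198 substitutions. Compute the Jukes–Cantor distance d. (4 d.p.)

0.0873

p = 198/2403 ≈ 0.082397.
d = −(3/4) ln(1 − 4p/3) = −0.75 ln(1 − 0.109863) = −0.75 ln(0.890137)
  = −0.75 × (-0.116380) = 0.087285 substitutions/site.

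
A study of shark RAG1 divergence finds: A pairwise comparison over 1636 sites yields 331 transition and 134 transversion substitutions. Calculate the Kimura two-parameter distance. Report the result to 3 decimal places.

P = 331/1636 ≈ 0.202323 and Q = 134/1636 ≈ 0.081907.
Under the Kimura two-parameter model, d = −½ ln(1 − 2P − Q) − ¼ ln(1 − 2Q).
1 − 2P − Q = 0.513447, giving −½ ln(0.513447) = 0.333304.
1 − 2Q = 0.836186, giving −¼ ln(0.836186) = 0.044726.
d = 0.333304 + 0.044726 = 0.378030.

0.378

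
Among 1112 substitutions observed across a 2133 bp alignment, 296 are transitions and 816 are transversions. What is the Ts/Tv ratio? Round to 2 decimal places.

0.36

R = 296/816 = 0.362745… ≈ 0.36 (to 2 d.p.).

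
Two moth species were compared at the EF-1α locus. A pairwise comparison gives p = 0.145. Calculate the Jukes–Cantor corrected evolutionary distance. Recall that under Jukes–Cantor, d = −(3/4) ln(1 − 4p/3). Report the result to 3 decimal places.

d = −(3/4) ln(1 − 4p/3) = −0.75 ln(1 − 0.193333) = −0.75 ln(0.806667)
  = −0.75 × (-0.214844) = 0.161133 substitutions/site.

0.161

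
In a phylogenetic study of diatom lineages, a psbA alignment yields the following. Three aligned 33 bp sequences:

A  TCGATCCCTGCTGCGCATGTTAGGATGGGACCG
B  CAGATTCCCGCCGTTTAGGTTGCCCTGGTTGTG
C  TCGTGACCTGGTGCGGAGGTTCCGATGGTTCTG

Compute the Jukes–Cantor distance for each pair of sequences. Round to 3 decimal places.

d(A,B) = 0.871, d(A,C) = 0.441, d(B,C) = 0.699

A–B: 17/33 sites differ → p ≈ 0.515152, d = −0.75 ln(1 − 0.686869) = 0.870850 ≈ 0.871.
A–C: 11/33 sites differ → p ≈ 0.333333, d = −0.75 ln(1 − 0.444444) = 0.440839 ≈ 0.441.
B–C: 15/33 sites differ → p ≈ 0.454545, d = −0.75 ln(1 − 0.60606) = 0.698667 ≈ 0.699.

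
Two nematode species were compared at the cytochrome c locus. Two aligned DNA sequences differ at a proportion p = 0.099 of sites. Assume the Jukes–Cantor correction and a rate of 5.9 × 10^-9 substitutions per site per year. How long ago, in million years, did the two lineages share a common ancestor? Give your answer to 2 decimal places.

d = −(3/4) ln(1 − 4p/3) = −0.75 ln(1 − 0.132) = −0.75 ln(0.868)
  = −0.75 × (-0.141564) = 0.106173 substitutions/site.
Under a molecular clock d = 2μt, so t = d/(2μ) = 0.106173 / (2 × 5.9 × 10^-9) = 9.00 million years.

9.00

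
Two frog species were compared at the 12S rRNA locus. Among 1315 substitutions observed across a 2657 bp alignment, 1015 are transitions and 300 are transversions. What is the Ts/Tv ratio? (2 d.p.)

R = 1015/300 = 3.383333… ≈ 3.38 (to 2 d.p.).

3.38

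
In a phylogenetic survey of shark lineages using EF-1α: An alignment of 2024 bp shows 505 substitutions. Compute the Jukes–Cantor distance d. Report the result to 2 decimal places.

p = 505/2024 ≈ 0.249506.
d = −(3/4) ln(1 − 4p/3) = −0.75 ln(1 − 0.332675) = −0.75 ln(0.667325)
  = −0.75 × (-0.404478) = 0.303359 substitutions/site.

0.30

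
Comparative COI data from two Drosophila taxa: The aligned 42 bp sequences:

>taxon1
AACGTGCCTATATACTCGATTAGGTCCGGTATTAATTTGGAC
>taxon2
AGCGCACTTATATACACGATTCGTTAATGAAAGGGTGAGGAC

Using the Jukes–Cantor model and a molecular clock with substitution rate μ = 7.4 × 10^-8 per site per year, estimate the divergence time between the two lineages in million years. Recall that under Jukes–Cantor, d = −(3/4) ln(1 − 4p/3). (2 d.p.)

The sequences differ at 17 of 42 sites, so p = 17/42 ≈ 0.404762.
d = −(3/4) ln(1 − 4p/3) = −0.75 ln(1 − 0.539683) = −0.75 ln(0.460317)
  = −0.75 × (-0.775840) = 0.581880 substitutions/site.
Under a molecular clock d = 2μt, so t = d/(2μ) = 0.581880 / (2 × 7.4 × 10^-8) = 3.93 million years.

3.93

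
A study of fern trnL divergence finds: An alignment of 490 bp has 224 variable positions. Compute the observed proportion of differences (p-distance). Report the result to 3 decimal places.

0.457

p = 224/490 = 0.457142… ≈ 0.457 (to 3 d.p.).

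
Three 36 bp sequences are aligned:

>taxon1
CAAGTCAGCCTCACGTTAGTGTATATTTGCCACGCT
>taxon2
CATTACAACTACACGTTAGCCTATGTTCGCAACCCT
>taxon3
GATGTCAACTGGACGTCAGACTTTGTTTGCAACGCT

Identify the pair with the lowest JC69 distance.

taxon2 and taxon3

taxon1–taxon2: 12/36 differ, p = 0.333, d = 0.441.
taxon1–taxon3: 12/36 differ, p = 0.333, d = 0.441.
taxon2–taxon3: 10/36 differ, p = 0.278, d = 0.347.
The smallest distance is between taxon2 and taxon3.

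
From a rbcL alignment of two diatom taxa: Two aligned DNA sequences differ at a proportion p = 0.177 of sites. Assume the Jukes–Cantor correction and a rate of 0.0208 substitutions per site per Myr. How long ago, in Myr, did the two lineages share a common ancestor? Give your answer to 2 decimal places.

d = −(3/4) ln(1 − 4p/3) = −0.75 ln(1 − 0.236) = −0.75 ln(0.764)
  = −0.75 × (-0.269187) = 0.201890 substitutions/site.
Under a molecular clock d = 2μt, so t = d/(2μ) = 0.201890 / (2 × 0.0208) = 4.85 Myr.

4.85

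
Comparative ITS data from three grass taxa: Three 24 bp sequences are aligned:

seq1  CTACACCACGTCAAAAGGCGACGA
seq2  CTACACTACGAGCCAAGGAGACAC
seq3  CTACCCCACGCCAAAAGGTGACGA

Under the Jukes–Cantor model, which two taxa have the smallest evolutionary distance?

seq1–seq2: 8/24 differ, p = 0.333, d = 0.441.
seq1–seq3: 3/24 differ, p = 0.125, d = 0.137.
seq2–seq3: 9/24 differ, p = 0.375, d = 0.520.
The smallest distance is between seq1 and seq3.

seq1 and seq3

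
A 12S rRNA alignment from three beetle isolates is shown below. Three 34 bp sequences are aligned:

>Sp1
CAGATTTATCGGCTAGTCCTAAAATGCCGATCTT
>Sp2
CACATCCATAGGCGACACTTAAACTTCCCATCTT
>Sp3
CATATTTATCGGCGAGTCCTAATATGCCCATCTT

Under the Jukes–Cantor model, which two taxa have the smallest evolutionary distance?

Sp1 and Sp3

Sp1–Sp2: 11/34 differ, p = 0.324, d = 0.423.
Sp1–Sp3: 4/34 differ, p = 0.118, d = 0.128.
Sp2–Sp3: 10/34 differ, p = 0.294, d = 0.373.
The smallest distance is between Sp1 and Sp3.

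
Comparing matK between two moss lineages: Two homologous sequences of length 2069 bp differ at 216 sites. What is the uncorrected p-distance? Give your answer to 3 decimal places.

p = 216/2069 = 0.104398… ≈ 0.104 (to 3 d.p.).

0.104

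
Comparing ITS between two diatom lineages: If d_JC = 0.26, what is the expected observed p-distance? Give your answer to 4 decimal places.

p = (3/4)(1 − e^(−4d/3)) = 0.75 × (1 − e^(-0.346667)) = 0.75 × (1 − 0.707041) = 0.219719.

0.2197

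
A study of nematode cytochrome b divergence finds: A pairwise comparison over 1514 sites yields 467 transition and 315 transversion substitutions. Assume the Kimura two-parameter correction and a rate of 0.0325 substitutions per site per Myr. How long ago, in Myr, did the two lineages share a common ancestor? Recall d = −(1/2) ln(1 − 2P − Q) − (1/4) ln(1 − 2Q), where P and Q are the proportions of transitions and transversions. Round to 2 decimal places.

15.48

P = 467/1514 ≈ 0.308454 and Q = 315/1514 ≈ 0.208058.
Under the Kimura two-parameter model, d = −½ ln(1 − 2P − Q) − ¼ ln(1 − 2Q).
1 − 2P − Q = 0.175034, giving −½ ln(0.175034) = 0.871388.
1 − 2Q = 0.583884, giving −¼ ln(0.583884) = 0.134513.
d = 0.871388 + 0.134513 = 1.005901.
Under a molecular clock d = 2μt, so t = d/(2μ) = 1.005901 / (2 × 0.0325) = 15.48 Myr.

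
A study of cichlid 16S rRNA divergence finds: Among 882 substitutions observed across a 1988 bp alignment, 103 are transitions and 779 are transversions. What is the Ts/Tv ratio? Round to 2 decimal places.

0.13

R = 103/779 = 0.132220… ≈ 0.13 (to 2 d.p.).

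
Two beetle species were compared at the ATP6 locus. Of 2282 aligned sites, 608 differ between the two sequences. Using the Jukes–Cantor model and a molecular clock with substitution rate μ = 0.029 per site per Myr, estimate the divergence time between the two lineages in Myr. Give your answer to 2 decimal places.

p = 608/2282 ≈ 0.266433.
d = −(3/4) ln(1 − 4p/3) = −0.75 ln(1 − 0.355244) = −0.75 ln(0.644756)
  = −0.75 × (-0.438883) = 0.329162 substitutions/site.
Under a molecular clock d = 2μt, so t = d/(2μ) = 0.329162 / (2 × 0.029) = 5.68 Myr.

5.68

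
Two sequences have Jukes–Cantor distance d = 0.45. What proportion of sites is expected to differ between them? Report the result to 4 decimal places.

0.3384

p = (3/4)(1 − e^(−4d/3)) = 0.75 × (1 − e^(-0.6)) = 0.75 × (1 − 0.548812) = 0.338391.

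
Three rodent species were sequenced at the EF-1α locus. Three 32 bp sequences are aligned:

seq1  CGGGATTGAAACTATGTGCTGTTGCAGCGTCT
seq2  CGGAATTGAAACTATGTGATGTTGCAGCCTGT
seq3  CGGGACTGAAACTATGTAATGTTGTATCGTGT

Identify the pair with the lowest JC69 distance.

seq1 and seq2

seq1–seq2: 4/32 differ, p = 0.125, d = 0.137.
seq1–seq3: 6/32 differ, p = 0.188, d = 0.216.
seq2–seq3: 6/32 differ, p = 0.188, d = 0.216.
The smallest distance is between seq1 and seq2.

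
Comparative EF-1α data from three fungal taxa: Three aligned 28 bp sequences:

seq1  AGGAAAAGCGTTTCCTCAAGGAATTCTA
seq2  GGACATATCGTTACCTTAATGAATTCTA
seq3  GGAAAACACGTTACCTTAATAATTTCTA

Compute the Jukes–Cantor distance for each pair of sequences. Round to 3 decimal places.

seq1–seq2: 8/28 sites differ → p ≈ 0.285714, d = −0.75 ln(1 − 0.380952) = 0.359679 ≈ 0.360.
seq1–seq3: 9/28 sites differ → p ≈ 0.321429, d = −0.75 ln(1 − 0.428572) = 0.419713 ≈ 0.420.
seq2–seq3: 6/28 sites differ → p ≈ 0.214286, d = −0.75 ln(1 − 0.285715) = 0.252355 ≈ 0.252.

d(seq1,seq2) = 0.360, d(seq1,seq3) = 0.420, d(seq2,seq3) = 0.252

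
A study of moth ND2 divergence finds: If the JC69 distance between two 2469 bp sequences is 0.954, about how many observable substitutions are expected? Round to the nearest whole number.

1333

Invert JC69: p = (3/4)(1 − e^(−4d/3)) = 0.75 × (1 − e^(-1.272)) = 0.75 × (1 − 0.280271) = 0.539797.
Expected differing sites = pL ≈ 0.539797 × 2469 = 1332.758793 ≈ 1333.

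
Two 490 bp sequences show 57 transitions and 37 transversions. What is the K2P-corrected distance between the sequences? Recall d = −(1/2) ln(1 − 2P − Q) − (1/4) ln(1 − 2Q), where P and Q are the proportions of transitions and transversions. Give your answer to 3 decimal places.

P = 57/490 ≈ 0.116327 and Q = 37/490 ≈ 0.07551.
Under the Kimura two-parameter model, d = −½ ln(1 − 2P − Q) − ¼ ln(1 − 2Q).
1 − 2P − Q = 0.691836, giving −½ ln(0.691836) = 0.184203.
1 − 2Q = 0.84898, giving −¼ ln(0.84898) = 0.040930.
d = 0.184203 + 0.040930 = 0.225133.

0.225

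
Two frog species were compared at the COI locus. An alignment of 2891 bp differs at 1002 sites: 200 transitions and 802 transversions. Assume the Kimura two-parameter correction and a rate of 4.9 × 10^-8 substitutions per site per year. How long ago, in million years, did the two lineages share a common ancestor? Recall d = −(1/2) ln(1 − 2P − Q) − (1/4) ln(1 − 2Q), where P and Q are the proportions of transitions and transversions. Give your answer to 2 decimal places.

4.81

P = 200/2891 ≈ 0.06918 and Q = 802/2891 ≈ 0.277413.
Under the Kimura two-parameter model, d = −½ ln(1 − 2P − Q) − ¼ ln(1 − 2Q).
1 − 2P − Q = 0.584227, giving −½ ln(0.584227) = 0.268733.
1 − 2Q = 0.445174, giving −¼ ln(0.445174) = 0.202323.
d = 0.268733 + 0.202323 = 0.471056.
Under a molecular clock d = 2μt, so t = d/(2μ) = 0.471056 / (2 × 4.9 × 10^-8) = 4.81 million years.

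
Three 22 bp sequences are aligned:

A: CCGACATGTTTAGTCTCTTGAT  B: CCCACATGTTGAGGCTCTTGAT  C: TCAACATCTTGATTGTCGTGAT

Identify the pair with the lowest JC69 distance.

A–B: 3/22 differ, p = 0.136, d = 0.151.
A–C: 7/22 differ, p = 0.318, d = 0.414.
B–C: 7/22 differ, p = 0.318, d = 0.414.
The smallest distance is between A and B.

A and B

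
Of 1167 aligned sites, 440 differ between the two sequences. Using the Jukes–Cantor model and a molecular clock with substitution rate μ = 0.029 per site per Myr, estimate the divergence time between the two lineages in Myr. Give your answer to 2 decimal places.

p = 440/1167 ≈ 0.377035.
d = −(3/4) ln(1 − 4p/3) = −0.75 ln(1 − 0.502713) = −0.75 ln(0.497287)
  = −0.75 × (-0.698588) = 0.523941 substitutions/site.
Under a molecular clock d = 2μt, so t = d/(2μ) = 0.523941 / (2 × 0.029) = 9.03 Myr.

9.03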